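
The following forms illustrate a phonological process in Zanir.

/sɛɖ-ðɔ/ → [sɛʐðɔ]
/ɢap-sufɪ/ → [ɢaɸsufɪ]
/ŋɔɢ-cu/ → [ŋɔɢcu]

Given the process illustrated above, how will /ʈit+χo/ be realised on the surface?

The data show regressive manner assimilation: /ɖ/ → [ʐ] before /ð/; /p/ → [ɸ] before /s/. In each pair only manner changes, matching the following consonant, while place and voice stay constant.
No alternation appears in [ŋɔɢcu]: there the adjacent consonants already agree in manner (/ɢ/ and /c/ are both stops), so this form is consistent with the same rule.
The rule targets /t/ (voiceless alveolar stop), which sits before the trigger /χ/ (fricative).
The voiceless alveolar fricative is [s], so /t/ → [s].

[ʈisχo]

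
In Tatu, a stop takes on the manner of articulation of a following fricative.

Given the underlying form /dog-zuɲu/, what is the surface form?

/g/ is a voiced velar stop. The following trigger /z/ is a fricative, so /g/ must become a fricative as well.
Changing only its manner to fricative gives [ɣ] — the voiced velar fricative.

[doɣzuɲu]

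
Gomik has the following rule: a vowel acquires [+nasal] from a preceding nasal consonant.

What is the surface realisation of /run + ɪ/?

[runɪ̃]

/ɪ/ sits next to the nasal /n/ and is therefore nasalised to [ɪ̃].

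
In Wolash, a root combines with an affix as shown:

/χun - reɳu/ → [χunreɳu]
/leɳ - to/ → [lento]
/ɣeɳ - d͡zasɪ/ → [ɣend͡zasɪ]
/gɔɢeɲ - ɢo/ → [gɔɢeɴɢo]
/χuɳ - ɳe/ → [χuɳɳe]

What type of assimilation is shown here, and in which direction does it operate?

regressive place assimilation

Underlying /ɳ/ is realised as [n] next to /t/; /t/ itself does not change.
The change retroflex → alveolar matches the place of the following /t/, identifying this as place assimilation.
Manner and voice are unchanged, so the assimilation is partial, not total.
Checking the remaining alternations: /ɳ/ → [n] before /d͡z/ (retroflex → alveolar, matching alveolar); /ɲ/ → [ɴ] before /ɢ/ (palatal → uvular, matching uvular) — only place changes, and always toward the following segment.
No alternation appears in [χunreɳu], [χuɳɳe]: there the adjacent consonants already agree in place (/n/ and /r/ are both alveolar; /ɳ/ and /ɳ/ are both retroflex), so these forms are consistent with the same rule.
Since the segment that changes precedes the conditioning segment, the assimilation is regressive.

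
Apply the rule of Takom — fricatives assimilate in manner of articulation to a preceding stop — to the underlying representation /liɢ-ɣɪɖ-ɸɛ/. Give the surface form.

The rule targets /ɣ/ (voiced velar fricative), which sits after the trigger /ɢ/ (stop).
Changing only its manner to stop gives [g] — the voiced velar stop.
The same rule applies at the second boundary: /ɸ/ → [p] next to /ɖ/.

[liɢgɪɖpɛ]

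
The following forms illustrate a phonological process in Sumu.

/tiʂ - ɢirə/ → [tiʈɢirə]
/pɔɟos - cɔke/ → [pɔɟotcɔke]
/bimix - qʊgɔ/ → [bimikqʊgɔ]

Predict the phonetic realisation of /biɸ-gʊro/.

[bipgʊro]

The data show regressive manner assimilation: /ʂ/ → [ʈ] before /ɢ/; /s/ → [t] before /c/; /x/ → [k] before /q/. In each pair only manner changes, matching the following consonant, while place and voice stay constant.
The rule targets /ɸ/ (voiceless bilabial fricative), which sits before the trigger /g/ (stop).
Changing only its manner to stop gives [p] — the voiceless bilabial stop.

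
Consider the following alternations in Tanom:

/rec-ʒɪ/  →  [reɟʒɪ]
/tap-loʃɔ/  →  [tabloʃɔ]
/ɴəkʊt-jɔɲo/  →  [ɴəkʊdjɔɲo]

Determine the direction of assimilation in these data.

regressive

Underlying /c/ is realised as [ɟ] next to /ʒ/; /ʒ/ itself does not change.
/c/ is voiceless while /ʒ/ is voiced; the output [ɟ] is voiced, matching the trigger — so the feature that spreads is voicing.
The other alternating forms pattern the same way: /p/ → [b] before /l/ (voiceless → voiced, matching voiced); /t/ → [d] before /j/ (voiceless → voiced, matching voiced) — only voicing changes, and always toward the following segment.
Since the segment that changes precedes the conditioning segment, the assimilation is regressive.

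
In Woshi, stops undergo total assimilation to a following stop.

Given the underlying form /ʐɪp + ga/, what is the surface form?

/p/ is the segment targeted by the rule; it sits immediately before /g/, so it assimilates completely and surfaces as [g].

[ʐɪgga]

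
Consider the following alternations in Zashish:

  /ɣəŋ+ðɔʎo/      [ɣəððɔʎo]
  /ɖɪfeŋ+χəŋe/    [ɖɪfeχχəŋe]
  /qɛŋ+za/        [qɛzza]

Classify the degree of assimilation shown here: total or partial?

total assimilation

The segment that alternates is /ŋ/, which surfaces as [ð] when adjacent to /ð/.
The output [ð] is identical to the trigger /ð/ — every feature (place, manner, voicing) has been copied — so this is total assimilation.
The remaining alternations confirm this: /ŋ/ → [χ] before /χ/; /ŋ/ → [z] before /z/ — in each case the output is a copy of the following consonant.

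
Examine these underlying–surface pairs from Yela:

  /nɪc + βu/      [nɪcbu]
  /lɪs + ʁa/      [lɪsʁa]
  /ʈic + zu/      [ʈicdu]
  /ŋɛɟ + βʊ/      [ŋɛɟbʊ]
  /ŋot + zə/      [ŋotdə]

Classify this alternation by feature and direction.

progressive manner assimilation

Comparing underlying and surface forms, /β/ → [b] is the alternation; the neighbouring /c/ is constant.
/β/ is a fricative while /c/ is a stop; the output [b] is a stop, matching the trigger — so the feature that spreads is manner.
Place and voice are unchanged, so the assimilation is partial, not total.
The other alternating forms pattern the same way: /z/ → [d] after /c/ (fricative → stop, matching a stop); /β/ → [b] after /ɟ/ (fricative → stop, matching a stop); /z/ → [d] after /t/ (fricative → stop, matching a stop) — only manner changes, and always toward the preceding segment.
Nothing changes in [lɪsʁa]: there the adjacent consonants already agree in manner (/ʁ/ and /s/ are both fricatives), so this form is consistent with the same rule.
Since the segment that changes follows the conditioning segment, the assimilation is progressive.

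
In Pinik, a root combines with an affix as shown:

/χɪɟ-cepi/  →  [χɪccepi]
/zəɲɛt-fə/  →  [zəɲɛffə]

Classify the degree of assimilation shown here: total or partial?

Comparing underlying and surface forms, /t/ → [f] is the alternation; the neighbouring /f/ is constant.
The output [f] is identical to the trigger /f/ — every feature (place, manner, voicing) has been copied — so this is total assimilation.
The other form behaves the same way: /ɟ/ → [c] before /c/ — in each case the output is a copy of the following consonant.

total assimilation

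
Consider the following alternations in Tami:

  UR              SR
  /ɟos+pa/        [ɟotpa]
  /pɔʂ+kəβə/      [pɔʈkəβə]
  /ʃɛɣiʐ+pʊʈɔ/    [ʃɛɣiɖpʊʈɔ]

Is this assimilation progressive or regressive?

regressive

Underlying /s/ is realised as [t] next to /p/; /p/ itself does not change.
The change fricative → stop matches the manner of the following /p/, identifying this as manner assimilation.
The same holds elsewhere in the data: /ʂ/ → [ʈ] before /k/ (fricative → stop, matching a stop); /ʐ/ → [ɖ] before /p/ (fricative → stop, matching a stop) — only manner changes, and always toward the following segment.
Since the segment that changes precedes the conditioning segment, the assimilation is regressive.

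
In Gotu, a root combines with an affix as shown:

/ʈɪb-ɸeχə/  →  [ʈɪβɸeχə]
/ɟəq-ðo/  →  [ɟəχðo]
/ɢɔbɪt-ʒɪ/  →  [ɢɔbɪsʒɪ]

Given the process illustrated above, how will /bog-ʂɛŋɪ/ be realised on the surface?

The data show regressive manner assimilation: /b/ → [β] before /ɸ/; /q/ → [χ] before /ð/; /t/ → [s] before /ʒ/. In each pair only manner changes, matching the following consonant, while place and voice stay constant.
The rule targets /g/ (voiced velar stop), which sits before the trigger /ʂ/ (fricative).
The voiced velar fricative is [ɣ], so /g/ → [ɣ].

[boɣʂɛŋɪ]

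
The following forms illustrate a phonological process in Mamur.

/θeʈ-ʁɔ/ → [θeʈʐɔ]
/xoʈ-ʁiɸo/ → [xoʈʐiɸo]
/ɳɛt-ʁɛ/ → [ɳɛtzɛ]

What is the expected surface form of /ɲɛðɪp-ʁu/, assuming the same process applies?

The data show progressive place assimilation: /ʁ/ → [ʐ] after /ʈ/; /ʁ/ → [z] after /t/. In each pair only place changes, matching the preceding consonant, while manner and voice stay constant.
/ʁ/ is a voiced uvular fricative. The preceding trigger /p/ is bilabial, so /ʁ/ must become bilabial as well.
A voiced bilabial fricative is [β], so the surface segment is [β].

[ɲɛðɪpβu]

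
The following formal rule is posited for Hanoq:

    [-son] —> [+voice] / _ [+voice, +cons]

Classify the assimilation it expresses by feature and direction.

regressive voicing assimilation

The structural change is [+voice], and the conditioning segment [+voice, +cons] (a voiced consonant) is itself voiced, so the target comes to share the voicing of its neighbour — voicing assimilation.
The conditioning segment sits to the right of the focus bar, meaning the trigger follows the segment that changes — regressive assimilation.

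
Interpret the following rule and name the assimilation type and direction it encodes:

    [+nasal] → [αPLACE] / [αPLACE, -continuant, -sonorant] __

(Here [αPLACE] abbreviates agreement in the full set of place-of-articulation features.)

The shared variable α links the value of the place features (abbreviated [PLACE]) on the target to the same value on the neighbouring segment, so place is the feature that assimilates.
The conditioning segment sits to the left of the focus bar, meaning the trigger precedes the segment that changes — progressive assimilation.

progressive place assimilation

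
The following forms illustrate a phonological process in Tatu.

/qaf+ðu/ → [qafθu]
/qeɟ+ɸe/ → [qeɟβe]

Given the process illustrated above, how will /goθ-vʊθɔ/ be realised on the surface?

[goθfʊθɔ]

The data show progressive voicing assimilation: /ð/ → [θ] after /f/; /ɸ/ → [β] after /ɟ/. In each pair only voicing changes, matching the preceding consonant, while place and manner stay constant.
/v/ is a voiced labiodental fricative. The preceding trigger /θ/ is voiceless, so /v/ must become voiceless as well.
Changing only its voicing to voiceless gives [f] — the voiceless labiodental fricative.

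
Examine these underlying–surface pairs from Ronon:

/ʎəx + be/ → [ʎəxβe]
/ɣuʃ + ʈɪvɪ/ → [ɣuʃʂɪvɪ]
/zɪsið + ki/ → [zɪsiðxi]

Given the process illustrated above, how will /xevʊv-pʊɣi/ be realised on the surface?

[xevʊvɸʊɣi]

The data show progressive manner assimilation: /b/ → [β] after /x/; /ʈ/ → [ʂ] after /ʃ/; /k/ → [x] after /ð/. In each pair only manner changes, matching the preceding consonant, while place and voice stay constant.
/p/ is a voiceless bilabial stop. The preceding trigger /v/ is a fricative, so /p/ must become a fricative as well.
A voiceless bilabial fricative is [ɸ], so the surface segment is [ɸ].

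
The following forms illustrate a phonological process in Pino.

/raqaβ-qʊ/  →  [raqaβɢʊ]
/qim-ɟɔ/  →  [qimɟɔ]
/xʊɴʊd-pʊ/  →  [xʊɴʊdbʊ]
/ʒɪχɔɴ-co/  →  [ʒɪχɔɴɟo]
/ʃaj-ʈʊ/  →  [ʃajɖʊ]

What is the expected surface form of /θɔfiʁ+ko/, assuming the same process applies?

The data show progressive voicing assimilation: /q/ → [ɢ] after /β/; /p/ → [b] after /d/; /c/ → [ɟ] after /ɴ/; /ʈ/ → [ɖ] after /j/. In each pair only voicing changes, matching the preceding consonant, while place and manner stay constant.
Nothing changes in [qimɟɔ]: there the adjacent consonants already agree in voicing (/ɟ/ and /m/ are both voiced), so this form is consistent with the same rule.
The rule targets /k/ (voiceless velar stop), which sits after the trigger /ʁ/ (voiced).
Changing only its voicing to voiced gives [g] — the voiced velar stop.

[θɔfiʁgo]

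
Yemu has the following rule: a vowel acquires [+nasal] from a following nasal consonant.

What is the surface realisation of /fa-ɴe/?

[fãɴe]

/a/ sits next to the nasal /ɴ/ and is therefore nasalised to [ã].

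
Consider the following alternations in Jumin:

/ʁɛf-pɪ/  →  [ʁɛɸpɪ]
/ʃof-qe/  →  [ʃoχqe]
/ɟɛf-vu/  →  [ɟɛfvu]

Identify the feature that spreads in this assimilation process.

place

The segment that alternates is /f/, which surfaces as [ɸ] when adjacent to /p/.
The change labiodental → bilabial matches the place of the following /p/, identifying this as place assimilation.
The same holds elsewhere in the data: /f/ → [χ] before /q/ (labiodental → uvular, matching uvular) — only place changes, and always toward the following segment.
No alternation appears in [ɟɛfvu]: there the adjacent consonants already agree in place (/f/ and /v/ are both labiodental), so this form is consistent with the same rule.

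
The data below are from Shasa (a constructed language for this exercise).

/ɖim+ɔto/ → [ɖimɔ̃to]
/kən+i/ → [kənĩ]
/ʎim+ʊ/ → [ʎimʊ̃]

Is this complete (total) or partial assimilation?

partial assimilation

The vowel /ɔ/ surfaces as nasalised [ɔ̃] next to the preceding nasal /m/ — it has acquired the [+nasal] feature of its neighbour.
The other forms show the same pattern: /i/ → [ĩ] after /n/; /ʊ/ → [ʊ̃] after /m/ — each time a vowel is nasalised next to a preceding nasal.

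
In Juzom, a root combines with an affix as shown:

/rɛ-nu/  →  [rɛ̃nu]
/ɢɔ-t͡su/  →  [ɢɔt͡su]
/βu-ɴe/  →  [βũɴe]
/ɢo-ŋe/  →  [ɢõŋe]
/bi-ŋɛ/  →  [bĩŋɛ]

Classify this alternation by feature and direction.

The vowel /ɛ/ surfaces as nasalised [ɛ̃] next to the following nasal /n/ — it has acquired the [+nasal] feature of its neighbour.
Likewise in the remaining data: /u/ → [ũ] before /ɴ/; /o/ → [õ] before /ŋ/; /i/ → [ĩ] before /ŋ/ — each time a vowel is nasalised next to a following nasal.
No change occurs in [ɢɔt͡su] because the vowel at the boundary is adjacent to an oral consonant, not a nasal (/ɔ/ next to /t͡s/).
Because the conditioning nasal is to the right of the vowel that changes, the process is regressive (anticipatory).

regressive nasality assimilation (vowel nasalisation)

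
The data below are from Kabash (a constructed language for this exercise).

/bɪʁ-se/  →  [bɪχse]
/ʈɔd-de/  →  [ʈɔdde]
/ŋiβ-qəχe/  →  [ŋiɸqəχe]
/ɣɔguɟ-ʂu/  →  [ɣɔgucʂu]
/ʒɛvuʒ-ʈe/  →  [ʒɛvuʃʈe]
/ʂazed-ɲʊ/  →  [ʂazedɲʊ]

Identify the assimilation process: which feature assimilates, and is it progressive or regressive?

Comparing underlying and surface forms, /ʁ/ → [χ] is the alternation; the neighbouring /s/ is constant.
/ʁ/ is voiced while /s/ is voiceless; the output [χ] is voiceless, matching the trigger — so the feature that spreads is voicing.
Place and manner are unchanged, so the assimilation is partial, not total.
The other alternating forms pattern the same way: /β/ → [ɸ] before /q/ (voiced → voiceless, matching voiceless); /ɟ/ → [c] before /ʂ/ (voiced → voiceless, matching voiceless); /ʒ/ → [ʃ] before /ʈ/ (voiced → voiceless, matching voiceless) — only voicing changes, and always toward the following segment.
No alternation appears in [ʈɔdde], [ʂazedɲʊ]: there the adjacent consonants already agree in voicing (/d/ and /d/ are both voiced; /d/ and /ɲ/ are both voiced), so these forms are consistent with the same rule.
The trigger is the following segment, so the direction is regressive (anticipatory).

regressive voicing assimilation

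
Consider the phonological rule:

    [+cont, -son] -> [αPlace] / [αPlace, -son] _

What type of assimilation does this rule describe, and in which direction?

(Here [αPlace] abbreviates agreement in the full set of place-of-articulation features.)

The shared variable α links the value of the place features (abbreviated [Place]) on the target to the same value on the neighbouring segment, so place is the feature that assimilates.
The conditioning segment sits to the left of the focus bar, meaning the trigger precedes the segment that changes — progressive assimilation.

progressive place assimilation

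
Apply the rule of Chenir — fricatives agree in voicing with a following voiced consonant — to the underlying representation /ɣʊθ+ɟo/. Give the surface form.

[ɣʊðɟo]

/θ/ is a voiceless dental fricative. The following trigger /ɟ/ is voiced, so /θ/ must become voiced as well.
Changing only its voicing to voiced gives [ð] — the voiced dental fricative.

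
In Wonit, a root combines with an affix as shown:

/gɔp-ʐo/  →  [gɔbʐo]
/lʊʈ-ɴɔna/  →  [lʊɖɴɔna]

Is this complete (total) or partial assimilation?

Comparing underlying and surface forms, /p/ → [b] is the alternation; the neighbouring /ʐ/ is constant.
/p/ is voiceless while /ʐ/ is voiced; the output [b] is voiced, matching the trigger — so the feature that spreads is voicing.
Place and manner are unchanged, so the assimilation is partial, not total.
The same holds elsewhere in the data: /ʈ/ → [ɖ] before /ɴ/ (voiceless → voiced, matching voiced) — only voicing changes, and always toward the following segment.

partial assimilation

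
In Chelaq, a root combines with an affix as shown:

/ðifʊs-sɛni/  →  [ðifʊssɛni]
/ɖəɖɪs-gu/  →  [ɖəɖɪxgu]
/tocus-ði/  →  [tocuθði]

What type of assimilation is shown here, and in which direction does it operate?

Comparing underlying and surface forms, /s/ → [x] is the alternation; the neighbouring /g/ is constant.
/s/ is alveolar while /g/ is velar; the output [x] is velar, matching the trigger — so the feature that spreads is place.
Manner and voice are unchanged, so the assimilation is partial, not total.
The other alternating form patterns the same way: /s/ → [θ] before /ð/ (alveolar → dental, matching dental) — only place changes, and always toward the following segment.
No alternation appears in [ðifʊssɛni]: there the adjacent consonants already agree in place (/s/ and /s/ are both alveolar), so this form is consistent with the same rule.
Since the segment that changes precedes the conditioning segment, the assimilation is regressive.

regressive place assimilation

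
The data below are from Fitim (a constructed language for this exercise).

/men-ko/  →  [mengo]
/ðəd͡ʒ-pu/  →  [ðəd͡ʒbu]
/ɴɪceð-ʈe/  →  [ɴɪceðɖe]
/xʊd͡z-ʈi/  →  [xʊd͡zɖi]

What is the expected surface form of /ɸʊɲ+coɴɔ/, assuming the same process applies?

[ɸʊɲɟoɴɔ]

The data show progressive voicing assimilation: /k/ → [g] after /n/; /p/ → [b] after /d͡ʒ/; /ʈ/ → [ɖ] after /ð/; /ʈ/ → [ɖ] after /d͡z/. In each pair only voicing changes, matching the preceding consonant, while place and manner stay constant.
/c/ is a voiceless palatal stop. The preceding trigger /ɲ/ is voiced, so /c/ must become voiced as well.
A voiced palatal stop is [ɟ], so the surface segment is [ɟ].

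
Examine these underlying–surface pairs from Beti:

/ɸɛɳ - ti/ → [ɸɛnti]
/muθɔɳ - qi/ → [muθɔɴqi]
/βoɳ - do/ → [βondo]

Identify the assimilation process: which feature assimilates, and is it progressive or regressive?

Comparing underlying and surface forms, /ɳ/ → [n] is the alternation; the neighbouring /t/ is constant.
The change retroflex → alveolar matches the place of the following /t/, identifying this as place assimilation.
Manner and voice are unchanged, so the assimilation is partial, not total.
Checking the remaining alternations: /ɳ/ → [ɴ] before /q/ (retroflex → uvular, matching uvular); /ɳ/ → [n] before /d/ (retroflex → alveolar, matching alveolar) — only place changes, and always toward the following segment.
Since the segment that changes precedes the conditioning segment, the assimilation is regressive.

regressive place assimilation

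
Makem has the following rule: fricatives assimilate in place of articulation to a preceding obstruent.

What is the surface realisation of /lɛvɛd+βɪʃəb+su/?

[lɛvɛdzɪʃəbɸu]

/β/ is a voiced bilabial fricative. The preceding trigger /d/ is alveolar, so /β/ must become alveolar as well.
A voiced alveolar fricative is [z], so the surface segment is [z].
The same rule applies at the second boundary: /s/ → [ɸ] next to /b/.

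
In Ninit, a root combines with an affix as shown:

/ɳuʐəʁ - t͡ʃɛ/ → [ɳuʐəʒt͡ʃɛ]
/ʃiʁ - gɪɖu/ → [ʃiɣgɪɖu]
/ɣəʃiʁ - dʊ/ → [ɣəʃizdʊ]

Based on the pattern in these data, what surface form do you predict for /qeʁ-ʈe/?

[qeʐʈe]

The data show regressive place assimilation: /ʁ/ → [ʒ] before /t͡ʃ/; /ʁ/ → [ɣ] before /g/; /ʁ/ → [z] before /d/. In each pair only place changes, matching the following consonant, while manner and voice stay constant.
/ʁ/ is a voiced uvular fricative. The following trigger /ʈ/ is retroflex, so /ʁ/ must become retroflex as well.
A voiced retroflex fricative is [ʐ], so the surface segment is [ʐ].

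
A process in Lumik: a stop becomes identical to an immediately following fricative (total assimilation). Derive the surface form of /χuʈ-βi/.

[χuββi]

/ʈ/ is the segment targeted by the rule; it sits immediately before /β/, so it assimilates completely and surfaces as [β].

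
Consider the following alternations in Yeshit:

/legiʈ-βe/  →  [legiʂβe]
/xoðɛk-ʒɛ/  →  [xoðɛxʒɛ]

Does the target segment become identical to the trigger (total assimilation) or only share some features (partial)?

The segment that alternates is /ʈ/, which surfaces as [ʂ] when adjacent to /β/.
/ʈ/ is a stop while /β/ is a fricative; the output [ʂ] is a fricative, matching the trigger — so the feature that spreads is manner.
Place and voice are unchanged, so the assimilation is partial, not total.
Checking the remaining alternation: /k/ → [x] before /ʒ/ (stop → fricative, matching a fricative) — only manner changes, and always toward the following segment.

partial assimilation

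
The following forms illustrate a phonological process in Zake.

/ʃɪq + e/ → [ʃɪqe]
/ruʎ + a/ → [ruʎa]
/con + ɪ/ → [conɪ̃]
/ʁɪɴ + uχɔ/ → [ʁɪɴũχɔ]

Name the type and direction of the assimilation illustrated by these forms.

The vowel /ɪ/ surfaces as nasalised [ɪ̃] next to the preceding nasal /n/ — it has acquired the [+nasal] feature of its neighbour.
Likewise in the remaining data: /u/ → [ũ] after /ɴ/ — each time a vowel is nasalised next to a preceding nasal.
No change occurs in [ʃɪqe], [ruʎa] because the vowel at the boundary is adjacent to an oral consonant, not a nasal (/e/ next to /q/; /a/ next to /ʎ/).
Because the conditioning nasal is to the left of the vowel that changes, the process is progressive (perseverative).

progressive nasality assimilation (vowel nasalisation)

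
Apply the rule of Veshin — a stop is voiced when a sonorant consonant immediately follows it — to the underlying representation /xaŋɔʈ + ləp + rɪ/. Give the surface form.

/ʈ/ is a voiceless retroflex stop. The following trigger /l/ is voiced, so /ʈ/ must become voiced as well.
The voiced retroflex stop is [ɖ], so /ʈ/ → [ɖ].
The same rule applies at the second boundary: /p/ → [b] next to /r/.

[xaŋɔɖləbrɪ]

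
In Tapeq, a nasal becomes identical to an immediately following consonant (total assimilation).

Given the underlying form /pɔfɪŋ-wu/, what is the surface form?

[pɔfɪwwu]

/ŋ/ is the segment targeted by the rule; it sits immediately before /w/, so it assimilates completely and surfaces as [w].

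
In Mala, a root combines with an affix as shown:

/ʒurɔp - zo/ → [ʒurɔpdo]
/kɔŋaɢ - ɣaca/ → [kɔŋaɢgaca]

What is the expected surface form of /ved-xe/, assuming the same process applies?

[vedke]

The data show progressive manner assimilation: /z/ → [d] after /p/; /ɣ/ → [g] after /ɢ/. In each pair only manner changes, matching the preceding consonant, while place and voice stay constant.
The rule targets /x/ (voiceless velar fricative), which sits after the trigger /d/ (stop).
A voiceless velar stop is [k], so the surface segment is [k].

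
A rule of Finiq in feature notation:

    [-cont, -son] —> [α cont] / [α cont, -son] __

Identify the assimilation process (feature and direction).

The shared variable α links the value of [cont] on the target to that of the neighbouring obstruent. [cont] distinguishes stops from fricatives — a manner-of-articulation feature — so this is manner assimilation.
Since the environment is written before the underscore, the trigger precedes the target; the direction is progressive.

progressive manner assimilation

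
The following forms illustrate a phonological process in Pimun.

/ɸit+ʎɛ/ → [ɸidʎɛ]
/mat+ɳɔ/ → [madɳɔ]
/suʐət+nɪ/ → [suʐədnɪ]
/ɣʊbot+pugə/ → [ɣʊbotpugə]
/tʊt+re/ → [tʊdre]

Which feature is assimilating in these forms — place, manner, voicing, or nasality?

Underlying /t/ is realised as [d] next to /ʎ/; /ʎ/ itself does not change.
/t/ is voiceless while /ʎ/ is voiced; the output [d] is voiced, matching the trigger — so the feature that spreads is voicing.
The other alternating forms pattern the same way: /t/ → [d] before /ɳ/ (voiceless → voiced, matching voiced); /t/ → [d] before /n/ (voiceless → voiced, matching voiced); /t/ → [d] before /r/ (voiceless → voiced, matching voiced) — only voicing changes, and always toward the following segment.
No alternation appears in [ɣʊbotpugə]: there the adjacent consonants already agree in voicing (/t/ and /p/ are both voiceless), so this form is consistent with the same rule.

voicing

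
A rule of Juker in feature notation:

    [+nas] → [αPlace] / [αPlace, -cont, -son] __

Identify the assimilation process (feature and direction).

The shared variable α links the value of the place features (abbreviated [Place]) on the target to the same value on the neighbouring segment, so place is the feature that assimilates.
The conditioning segment sits to the left of the focus bar, meaning the trigger precedes the segment that changes — progressive assimilation.

progressive place assimilation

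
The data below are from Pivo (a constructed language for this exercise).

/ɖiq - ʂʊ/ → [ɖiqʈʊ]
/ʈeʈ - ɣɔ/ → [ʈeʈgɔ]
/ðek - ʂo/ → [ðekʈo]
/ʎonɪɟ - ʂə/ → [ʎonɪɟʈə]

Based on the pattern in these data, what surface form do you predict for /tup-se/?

[tupte]

The data show progressive manner assimilation: /ʂ/ → [ʈ] after /q/; /ɣ/ → [g] after /ʈ/; /ʂ/ → [ʈ] after /k/; /ʂ/ → [ʈ] after /ɟ/. In each pair only manner changes, matching the preceding consonant, while place and voice stay constant.
The rule targets /s/ (voiceless alveolar fricative), which sits after the trigger /p/ (stop).
Changing only its manner to stop gives [t] — the voiceless alveolar stop.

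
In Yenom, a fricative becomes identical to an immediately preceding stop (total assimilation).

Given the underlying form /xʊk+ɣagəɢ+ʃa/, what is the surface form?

/ɣ/ is the segment targeted by the rule; it sits immediately after /k/, so it assimilates completely and surfaces as [k].
At the second juncture, /ʃ/ likewise becomes [ɢ] adjacent to /ɢ/.

[xʊkkagəɢɢa]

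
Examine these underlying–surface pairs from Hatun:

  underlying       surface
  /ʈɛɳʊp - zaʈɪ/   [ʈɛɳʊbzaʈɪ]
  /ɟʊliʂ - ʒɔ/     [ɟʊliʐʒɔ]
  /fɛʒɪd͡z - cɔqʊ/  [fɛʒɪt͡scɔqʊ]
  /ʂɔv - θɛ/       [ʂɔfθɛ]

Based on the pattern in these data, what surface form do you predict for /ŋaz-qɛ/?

The data show regressive voicing assimilation: /p/ → [b] before /z/; /ʂ/ → [ʐ] before /ʒ/; /d͡z/ → [t͡s] before /c/; /v/ → [f] before /θ/. In each pair only voicing changes, matching the following consonant, while place and manner stay constant.
/z/ is a voiced alveolar fricative. The following trigger /q/ is voiceless, so /z/ must become voiceless as well.
Changing only its voicing to voiceless gives [s] — the voiceless alveolar fricative.

[ŋasqɛ]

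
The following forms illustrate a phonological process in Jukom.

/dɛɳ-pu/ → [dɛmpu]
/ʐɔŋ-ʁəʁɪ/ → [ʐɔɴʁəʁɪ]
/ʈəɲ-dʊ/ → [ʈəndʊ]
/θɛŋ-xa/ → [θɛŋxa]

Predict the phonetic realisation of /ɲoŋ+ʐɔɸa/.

[ɲoɳʐɔɸa]

The data show regressive place assimilation: /ɳ/ → [m] before /p/; /ŋ/ → [ɴ] before /ʁ/; /ɲ/ → [n] before /d/. In each pair only place changes, matching the following consonant, while manner and voice stay constant.
No alternation appears in [θɛŋxa]: there the adjacent consonants already agree in place (/ŋ/ and /x/ are both velar), so this form is consistent with the same rule.
The rule targets /ŋ/ (voiced velar nasal), which sits before the trigger /ʐ/ (retroflex).
The voiced retroflex nasal is [ɳ], so /ŋ/ → [ɳ].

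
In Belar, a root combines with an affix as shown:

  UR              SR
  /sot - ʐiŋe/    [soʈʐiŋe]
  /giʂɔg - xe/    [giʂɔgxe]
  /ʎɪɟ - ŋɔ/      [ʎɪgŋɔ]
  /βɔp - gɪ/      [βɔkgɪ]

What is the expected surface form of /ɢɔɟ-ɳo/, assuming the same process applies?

[ɢɔɖɳo]

The data show regressive place assimilation: /t/ → [ʈ] before /ʐ/; /ɟ/ → [g] before /ŋ/; /p/ → [k] before /g/. In each pair only place changes, matching the following consonant, while manner and voice stay constant.
No alternation appears in [giʂɔgxe]: there the adjacent consonants already agree in place (/g/ and /x/ are both velar), so this form is consistent with the same rule.
/ɟ/ is a voiced palatal stop. The following trigger /ɳ/ is retroflex, so /ɟ/ must become retroflex as well.
The voiced retroflex stop is [ɖ], so /ɟ/ → [ɖ].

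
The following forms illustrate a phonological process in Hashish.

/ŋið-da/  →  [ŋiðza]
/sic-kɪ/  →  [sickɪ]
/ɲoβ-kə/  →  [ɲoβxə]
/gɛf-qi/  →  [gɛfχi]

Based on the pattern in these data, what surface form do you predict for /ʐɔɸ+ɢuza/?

[ʐɔɸʁuza]

The data show progressive manner assimilation: /d/ → [z] after /ð/; /k/ → [x] after /β/; /q/ → [χ] after /f/. In each pair only manner changes, matching the preceding consonant, while place and voice stay constant.
Nothing changes in [sickɪ]: there the adjacent consonants already agree in manner (/k/ and /c/ are both stops), so this form is consistent with the same rule.
The rule targets /ɢ/ (voiced uvular stop), which sits after the trigger /ɸ/ (fricative).
A voiced uvular fricative is [ʁ], so the surface segment is [ʁ].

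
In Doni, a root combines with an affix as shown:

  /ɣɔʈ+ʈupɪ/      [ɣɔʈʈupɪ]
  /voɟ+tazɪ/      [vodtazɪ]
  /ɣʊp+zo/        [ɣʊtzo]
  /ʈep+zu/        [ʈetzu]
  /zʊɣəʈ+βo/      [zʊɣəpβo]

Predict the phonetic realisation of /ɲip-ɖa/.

The data show regressive place assimilation: /ɟ/ → [d] before /t/; /p/ → [t] before /z/; /ʈ/ → [p] before /β/. In each pair only place changes, matching the following consonant, while manner and voice stay constant.
Nothing changes in [ɣɔʈʈupɪ]: there the adjacent consonants already agree in place (/ʈ/ and /ʈ/ are both retroflex), so this form is consistent with the same rule.
The rule targets /p/ (voiceless bilabial stop), which sits before the trigger /ɖ/ (retroflex).
A voiceless retroflex stop is [ʈ], so the surface segment is [ʈ].

[ɲiʈɖa]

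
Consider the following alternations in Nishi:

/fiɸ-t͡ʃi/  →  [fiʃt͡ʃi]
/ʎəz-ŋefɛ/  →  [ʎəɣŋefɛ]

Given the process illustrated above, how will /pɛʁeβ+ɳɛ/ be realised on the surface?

[pɛʁeʐɳɛ]

The data show regressive place assimilation: /ɸ/ → [ʃ] before /t͡ʃ/; /z/ → [ɣ] before /ŋ/. In each pair only place changes, matching the following consonant, while manner and voice stay constant.
The rule targets /β/ (voiced bilabial fricative), which sits before the trigger /ɳ/ (retroflex).
The voiced retroflex fricative is [ʐ], so /β/ → [ʐ].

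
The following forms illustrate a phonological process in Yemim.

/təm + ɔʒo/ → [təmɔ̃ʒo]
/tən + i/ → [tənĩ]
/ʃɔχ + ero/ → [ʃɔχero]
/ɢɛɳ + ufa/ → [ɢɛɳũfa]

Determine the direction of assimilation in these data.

The vowel /ɔ/ surfaces as nasalised [ɔ̃] next to the preceding nasal /m/ — it has acquired the [+nasal] feature of its neighbour.
Likewise in the remaining data: /i/ → [ĩ] after /n/; /u/ → [ũ] after /ɳ/ — each time a vowel is nasalised next to a preceding nasal.
No change occurs in [ʃɔχero] because the vowel at the boundary is adjacent to an oral consonant, not a nasal (/e/ next to /χ/).
Because the conditioning nasal is to the left of the vowel that changes, the process is progressive (perseverative).

progressive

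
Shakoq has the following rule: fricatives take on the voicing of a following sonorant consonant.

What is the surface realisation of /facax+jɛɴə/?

[facaɣjɛɴə]

The rule targets /x/ (voiceless velar fricative), which sits before the trigger /j/ (voiced).
The voiced velar fricative is [ɣ], so /x/ → [ɣ].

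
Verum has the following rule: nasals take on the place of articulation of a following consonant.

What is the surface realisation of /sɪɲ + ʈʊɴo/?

[sɪɳʈʊɴo]

The rule targets /ɲ/ (voiced palatal nasal), which sits before the trigger /ʈ/ (retroflex).
A voiced retroflex nasal is [ɳ], so the surface segment is [ɳ].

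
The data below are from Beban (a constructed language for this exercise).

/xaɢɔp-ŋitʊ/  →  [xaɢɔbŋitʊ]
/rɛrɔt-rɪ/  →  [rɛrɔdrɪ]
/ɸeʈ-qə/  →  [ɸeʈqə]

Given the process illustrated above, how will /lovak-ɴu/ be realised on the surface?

The data show regressive voicing assimilation: /p/ → [b] before /ŋ/; /t/ → [d] before /r/. In each pair only voicing changes, matching the following consonant, while place and manner stay constant.
Nothing changes in [ɸeʈqə]: there the adjacent consonants already agree in voicing (/ʈ/ and /q/ are both voiceless), so this form is consistent with the same rule.
The rule targets /k/ (voiceless velar stop), which sits before the trigger /ɴ/ (voiced).
The voiced velar stop is [g], so /k/ → [g].

[lovagɴu]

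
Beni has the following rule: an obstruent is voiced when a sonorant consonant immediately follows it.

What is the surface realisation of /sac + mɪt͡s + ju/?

The rule targets /c/ (voiceless palatal stop), which sits before the trigger /m/ (voiced).
The voiced palatal stop is [ɟ], so /c/ → [ɟ].
The same rule applies at the second boundary: /t͡s/ → [d͡z] next to /j/.

[saɟmɪd͡zju]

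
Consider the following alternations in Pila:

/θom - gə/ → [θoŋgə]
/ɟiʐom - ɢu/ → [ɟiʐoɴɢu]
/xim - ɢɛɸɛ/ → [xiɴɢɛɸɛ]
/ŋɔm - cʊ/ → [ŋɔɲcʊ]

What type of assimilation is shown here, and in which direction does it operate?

Underlying /m/ is realised as [ŋ] next to /g/; /g/ itself does not change.
The change bilabial → velar matches the place of the following /g/, identifying this as place assimilation.
Manner and voice are unchanged, so the assimilation is partial, not total.
Checking the remaining alternations: /m/ → [ɴ] before /ɢ/ (bilabial → uvular, matching uvular); /m/ → [ɲ] before /c/ (bilabial → palatal, matching palatal) — only place changes, and always toward the following segment.
Since the segment that changes precedes the conditioning segment, the assimilation is regressive.

regressive place assimilation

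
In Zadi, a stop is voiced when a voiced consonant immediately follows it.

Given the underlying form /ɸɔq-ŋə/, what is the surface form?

[ɸɔɢŋə]

/q/ is a voiceless uvular stop. The following trigger /ŋ/ is voiced, so /q/ must become voiced as well.
The voiced uvular stop is [ɢ], so /q/ → [ɢ].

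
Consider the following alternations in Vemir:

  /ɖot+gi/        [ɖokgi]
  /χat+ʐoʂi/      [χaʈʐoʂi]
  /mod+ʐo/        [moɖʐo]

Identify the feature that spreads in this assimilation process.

Comparing underlying and surface forms, /t/ → [k] is the alternation; the neighbouring /g/ is constant.
The change alveolar → velar matches the place of the following /g/, identifying this as place assimilation.
Checking the remaining alternations: /t/ → [ʈ] before /ʐ/ (alveolar → retroflex, matching retroflex); /d/ → [ɖ] before /ʐ/ (alveolar → retroflex, matching retroflex) — only place changes, and always toward the following segment.

place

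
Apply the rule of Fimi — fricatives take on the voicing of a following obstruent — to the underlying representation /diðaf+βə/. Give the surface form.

[diðavβə]

The rule targets /f/ (voiceless labiodental fricative), which sits before the trigger /β/ (voiced).
A voiced labiodental fricative is [v], so the surface segment is [v].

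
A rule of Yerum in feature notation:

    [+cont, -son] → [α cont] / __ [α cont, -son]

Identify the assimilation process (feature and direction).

The shared variable α links the value of [cont] on the target to that of the neighbouring obstruent. [cont] distinguishes stops from fricatives — a manner-of-articulation feature — so this is manner assimilation.
The conditioning segment sits to the right of the focus bar, meaning the trigger follows the segment that changes — regressive assimilation.

regressive manner assimilation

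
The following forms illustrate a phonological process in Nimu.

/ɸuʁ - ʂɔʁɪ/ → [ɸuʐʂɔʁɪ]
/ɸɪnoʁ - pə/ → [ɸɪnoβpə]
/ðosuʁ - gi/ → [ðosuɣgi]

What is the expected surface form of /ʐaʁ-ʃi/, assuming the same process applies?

The data show regressive place assimilation: /ʁ/ → [ʐ] before /ʂ/; /ʁ/ → [β] before /p/; /ʁ/ → [ɣ] before /g/. In each pair only place changes, matching the following consonant, while manner and voice stay constant.
/ʁ/ is a voiced uvular fricative. The following trigger /ʃ/ is postalveolar, so /ʁ/ must become postalveolar as well.
Changing only its place to postalveolar gives [ʒ] — the voiced postalveolar fricative.

[ʐaʒʃi]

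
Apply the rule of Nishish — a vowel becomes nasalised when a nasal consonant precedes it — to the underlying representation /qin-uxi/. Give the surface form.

[qinũxi]

The vowel /u/ is adjacent to the preceding nasal /n/, so it acquires [+nasal] and surfaces as [ũ].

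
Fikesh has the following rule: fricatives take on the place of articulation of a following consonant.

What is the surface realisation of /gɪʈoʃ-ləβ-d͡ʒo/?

The rule targets /ʃ/ (voiceless postalveolar fricative), which sits before the trigger /l/ (alveolar).
The voiceless alveolar fricative is [s], so /ʃ/ → [s].
The same rule applies at the second boundary: /β/ → [ʒ] next to /d͡ʒ/.

[gɪʈosləʒd͡ʒo]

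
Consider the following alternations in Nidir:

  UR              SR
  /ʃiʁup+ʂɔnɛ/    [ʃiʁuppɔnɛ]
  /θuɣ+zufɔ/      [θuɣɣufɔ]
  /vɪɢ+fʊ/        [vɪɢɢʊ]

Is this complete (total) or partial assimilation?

The segment that alternates is /ʂ/, which surfaces as [p] when adjacent to /p/.
The output [p] is identical to the trigger /p/ — every feature (place, manner, voicing) has been copied — so this is total assimilation.
The other forms behave the same way: /z/ → [ɣ] after /ɣ/; /f/ → [ɢ] after /ɢ/ — in each case the output is a copy of the preceding consonant.

total assimilation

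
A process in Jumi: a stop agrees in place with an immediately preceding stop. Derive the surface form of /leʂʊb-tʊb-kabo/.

/t/ is a voiceless alveolar stop. The preceding trigger /b/ is bilabial, so /t/ must become bilabial as well.
The voiceless bilabial stop is [p], so /t/ → [p].
At the second juncture, /k/ likewise becomes [p] adjacent to /b/.

[leʂʊbpʊbpabo]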